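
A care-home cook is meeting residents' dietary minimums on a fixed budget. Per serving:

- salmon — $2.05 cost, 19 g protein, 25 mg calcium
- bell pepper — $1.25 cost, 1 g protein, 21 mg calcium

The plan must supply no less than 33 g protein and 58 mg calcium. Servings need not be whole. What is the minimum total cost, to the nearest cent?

Minimising a linear cost over {protein ≥ 33, calcium ≥ 58, servings ≥ 0} — the optimum is at a vertex, using one or two foods.
salmon only: max(33/19, 58/25) = 2.32 servings → $4.76.
bell pepper only: max(33/1, 58/21) = 33 servings → $41.25.
salmon + bell pepper with both tight: 1.698 servings and 0.7406 servings → $4.41.
The minimum over all feasible corners is $4.41.

$4.41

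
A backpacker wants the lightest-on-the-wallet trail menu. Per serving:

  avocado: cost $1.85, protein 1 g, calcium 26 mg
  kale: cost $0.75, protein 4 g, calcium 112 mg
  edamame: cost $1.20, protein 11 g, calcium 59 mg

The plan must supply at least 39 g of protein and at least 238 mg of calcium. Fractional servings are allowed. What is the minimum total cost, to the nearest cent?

$4.35

An LP optimum is at a vertex; with two nutrient constraints at most two foods are used. Check each candidate.
avocado only: max(39/1, 238/26) = 39 servings → $72.15.
kale only: max(39/4, 238/112) = 9.75 servings → $7.31.
edamame only: max(39/11, 238/59) = 4.034 servings → $4.84.
avocado + kale: intersection lies outside the first quadrant.
avocado + edamame with both tight: 1.396 servings and 3.419 servings → $6.69.
kale + edamame with both tight: 0.3183 servings and 3.43 servings → $4.35.
The minimum over all feasible corners is $4.35.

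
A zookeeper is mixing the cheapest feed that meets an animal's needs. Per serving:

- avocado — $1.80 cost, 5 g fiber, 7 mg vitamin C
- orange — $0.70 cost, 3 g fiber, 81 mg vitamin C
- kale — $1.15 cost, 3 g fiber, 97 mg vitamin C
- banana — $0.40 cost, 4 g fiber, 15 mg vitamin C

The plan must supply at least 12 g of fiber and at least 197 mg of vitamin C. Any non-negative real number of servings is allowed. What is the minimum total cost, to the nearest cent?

With two linear requirements the optimum uses one or two foods; enumerate the corners.
avocado only: max(12/5, 197/7) = 28.14 servings → $50.66.
orange only: max(12/3, 197/81) = 4 servings → $2.80.
kale only: max(12/3, 197/97) = 4 servings → $4.60.
banana only: max(12/4, 197/15) = 13.13 servings → $5.25.
avocado + orange with both tight: 0.9922 servings and 2.346 servings → $3.43.
avocado + kale with both tight: 1.235 servings and 1.942 servings → $4.46.
avocado + banana: intersection lies outside the first quadrant.
orange + kale: intersection lies outside the first quadrant.
orange + banana with both tight: 2.179 servings and 1.366 servings → $2.07.
kale + banana with both tight: 1.773 servings and 1.671 servings → $2.71.
The minimum over all feasible corners is $2.07.

$2.07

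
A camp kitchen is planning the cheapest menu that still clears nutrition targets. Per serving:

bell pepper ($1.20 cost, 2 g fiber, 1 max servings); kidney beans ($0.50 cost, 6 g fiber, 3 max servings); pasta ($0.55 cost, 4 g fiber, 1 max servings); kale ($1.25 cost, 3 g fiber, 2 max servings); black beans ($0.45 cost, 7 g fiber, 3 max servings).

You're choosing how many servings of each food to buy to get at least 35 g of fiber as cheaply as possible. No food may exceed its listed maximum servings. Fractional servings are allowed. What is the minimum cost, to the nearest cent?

$2.52

Cost per g of fiber: black beans $0.0643, kidney beans $0.0833, pasta $0.1375, kale $0.4167, bell pepper $0.6000.
Take 3 servings of black beans: +21.0 g fiber for $1.35 (total $1.35, still need 14.0 g).
Take 2.333 servings of kidney beans: +14.0 g fiber for $1.17 (total $2.52, still need 0.0 g).
Greedy by cheapest-per-g is optimal for a single linear constraint, so the minimum cost is $2.52.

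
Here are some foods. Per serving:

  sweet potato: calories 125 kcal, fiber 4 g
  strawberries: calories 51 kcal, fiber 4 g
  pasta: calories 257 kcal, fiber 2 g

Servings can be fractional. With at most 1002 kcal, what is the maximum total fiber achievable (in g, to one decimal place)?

78.6 g

Fiber per kcal: strawberries 0.07843, sweet potato 0.032, pasta 0.007782.
With no serving limits, spend the whole calories allowance on strawberries: 1002 kcal / 51 kcal × 4 g = 78.6 g.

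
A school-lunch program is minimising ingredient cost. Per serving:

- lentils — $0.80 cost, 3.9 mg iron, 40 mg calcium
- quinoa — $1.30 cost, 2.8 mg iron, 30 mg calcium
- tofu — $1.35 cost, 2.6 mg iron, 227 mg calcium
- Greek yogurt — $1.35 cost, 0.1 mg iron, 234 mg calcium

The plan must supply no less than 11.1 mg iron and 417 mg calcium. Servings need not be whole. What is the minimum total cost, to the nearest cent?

lentils only: max(11.1/3.9, 417/40) = 10.43 servings → $8.34.
quinoa only: max(11.1/2.8, 417/30) = 13.9 servings → $18.07.
tofu only: max(11.1/2.6, 417/227) = 4.269 servings → $5.76.
Greek yogurt only: max(11.1/0.1, 417/234) = 111 servings → $149.85.
lentils + quinoa: intersection lies outside the first quadrant.
lentils + tofu with both tight: 1.837 servings and 1.513 servings → $3.51.
lentils + Greek yogurt with both tight: 2.813 servings and 1.301 servings → $4.01.
quinoa + tofu with both tight: 2.574 servings and 1.497 servings → $5.37.
quinoa + Greek yogurt with both tight: 3.919 servings and 1.28 servings → $6.82.
tofu + Greek yogurt with both targets exact would need a negative amount; discard.
So the least-cost plan costs $3.51.

$3.51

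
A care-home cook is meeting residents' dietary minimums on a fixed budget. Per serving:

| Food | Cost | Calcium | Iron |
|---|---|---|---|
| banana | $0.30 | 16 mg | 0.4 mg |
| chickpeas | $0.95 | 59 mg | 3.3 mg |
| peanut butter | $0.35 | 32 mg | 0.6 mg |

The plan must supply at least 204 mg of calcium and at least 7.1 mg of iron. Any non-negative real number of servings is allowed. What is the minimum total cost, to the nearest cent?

$2.69

Minimising a linear cost over {calcium ≥ 204, iron ≥ 7.1, servings ≥ 0} — the optimum is at a vertex, using one or two foods.
banana only: max(204/16, 7.1/0.4) = 17.75 servings → $5.33.
chickpeas only: max(204/59, 7.1/3.3) = 3.458 servings → $3.28.
peanut butter only: max(204/32, 7.1/0.6) = 11.83 servings → $4.14.
banana + chickpeas with both tight: 8.709 servings and 1.096 servings → $3.65.
banana + peanut butter: the both-tight solution has a negative serving — not a feasible corner.
chickpeas + peanut butter with both tight: 1.493 servings and 3.623 servings → $2.69.
So the least-cost plan costs $2.69.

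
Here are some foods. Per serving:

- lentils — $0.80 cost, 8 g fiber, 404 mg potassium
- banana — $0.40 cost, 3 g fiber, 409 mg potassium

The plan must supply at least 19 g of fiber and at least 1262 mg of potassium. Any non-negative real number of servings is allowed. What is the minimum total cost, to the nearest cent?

Check every corner: each single food scaled to meet both minima, and each pair solved so both constraints bind.
lentils only: max(19/8, 1262/404) = 3.124 servings → $2.50.
banana only: max(19/3, 1262/409) = 6.333 servings → $2.53.
lentils + banana with both tight: 1.934 servings and 1.175 servings → $2.02.
So the least-cost plan costs $2.02.

$2.02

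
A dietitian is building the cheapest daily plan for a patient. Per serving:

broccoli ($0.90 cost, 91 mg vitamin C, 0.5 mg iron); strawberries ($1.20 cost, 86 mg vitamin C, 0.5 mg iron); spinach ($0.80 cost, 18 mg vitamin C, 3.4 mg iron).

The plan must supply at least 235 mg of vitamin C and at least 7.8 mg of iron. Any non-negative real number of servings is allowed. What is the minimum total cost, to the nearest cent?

At the optimum either one food covers both requirements or two foods hit both targets exactly; no other combination can be cheaper.
broccoli only: max(235/91, 7.8/0.5) = 15.6 servings → $14.04.
strawberries only: max(235/86, 7.8/0.5) = 15.6 servings → $18.72.
spinach only: max(235/18, 7.8/3.4) = 13.06 servings → $10.44.
broccoli + strawberries with both targets exact would need a negative amount; discard.
broccoli + spinach with both tight: 2.192 servings and 1.972 servings → $3.55.
strawberries + spinach with both tight: 2.324 servings and 1.952 servings → $4.35.
The minimum over all feasible corners is $3.55.

$3.55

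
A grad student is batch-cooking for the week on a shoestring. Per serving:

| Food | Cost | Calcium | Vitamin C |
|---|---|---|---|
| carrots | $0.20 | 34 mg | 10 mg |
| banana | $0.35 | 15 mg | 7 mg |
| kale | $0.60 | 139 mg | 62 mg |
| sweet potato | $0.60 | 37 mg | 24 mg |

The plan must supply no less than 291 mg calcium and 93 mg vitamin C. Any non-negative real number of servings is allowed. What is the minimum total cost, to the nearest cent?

carrots only: max(291/34, 93/10) = 9.3 servings → $1.86.
banana only: max(291/15, 93/7) = 19.4 servings → $6.79.
kale only: max(291/139, 93/62) = 2.094 servings → $1.26.
sweet potato only: max(291/37, 93/24) = 7.865 servings → $4.72.
carrots + banana with both tight: 7.295 servings and 2.864 servings → $2.46.
carrots + kale with both tight: 7.124 servings and 0.351 servings → $1.64.
carrots + sweet potato with both tight: 7.944 servings and 0.565 servings → $1.93.
banana + kale with both targets exact would need a negative amount; discard.
banana + sweet potato: the both-tight solution has a negative serving — not a feasible corner.
kale + sweet potato with both targets exact would need a negative amount; discard.
The minimum over all feasible corners is $1.26.

$1.26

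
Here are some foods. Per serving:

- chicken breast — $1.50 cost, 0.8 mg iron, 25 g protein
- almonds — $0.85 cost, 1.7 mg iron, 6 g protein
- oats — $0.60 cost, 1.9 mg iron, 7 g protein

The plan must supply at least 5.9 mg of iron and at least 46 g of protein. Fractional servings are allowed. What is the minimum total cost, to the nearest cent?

$3.24

Two binding constraints pin down two serving amounts, so the optimal mix uses at most two foods. The candidates are each food alone (scaled to the tighter of iron/protein) and each pair with both constraints tight.
chicken breast only: max(5.9/0.8, 46/25) = 7.375 servings → $11.06.
almonds only: max(5.9/1.7, 46/6) = 7.667 servings → $6.52.
oats only: max(5.9/1.9, 46/7) = 6.571 servings → $3.94.
chicken breast + almonds with both tight: 1.135 servings and 2.936 servings → $4.20.
chicken breast + oats with both tight: 1.1 servings and 2.642 servings → $3.24.
almonds + oats: intersection lies outside the first quadrant.
The minimum over all feasible corners is $3.24.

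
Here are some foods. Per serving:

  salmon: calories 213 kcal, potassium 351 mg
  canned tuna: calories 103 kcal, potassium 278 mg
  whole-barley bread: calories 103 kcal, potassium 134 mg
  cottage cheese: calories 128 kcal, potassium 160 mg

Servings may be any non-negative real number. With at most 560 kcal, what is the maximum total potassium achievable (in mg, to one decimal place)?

1511.5 mg

Potassium per kcal: canned tuna 2.699, salmon 1.648, whole-barley bread 1.301, cottage cheese 1.25.
With no serving limits, spend the whole calories allowance on canned tuna: 560 kcal / 103 kcal × 278 mg = 1511.5 mg.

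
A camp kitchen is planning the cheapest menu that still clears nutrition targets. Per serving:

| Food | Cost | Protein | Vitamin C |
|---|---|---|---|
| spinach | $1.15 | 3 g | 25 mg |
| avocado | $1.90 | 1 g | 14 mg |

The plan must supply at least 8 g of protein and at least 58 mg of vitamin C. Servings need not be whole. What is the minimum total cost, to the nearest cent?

$3.07

A basic optimal solution has at most two foods positive. Try each food alone and each pair with both targets met exactly.
spinach only: max(8/3, 58/25) = 2.667 servings → $3.07.
avocado only: max(8/1, 58/14) = 8 servings → $15.20.
spinach + avocado: the both-tight solution has a negative serving — not a feasible corner.
So the least-cost plan costs $3.07.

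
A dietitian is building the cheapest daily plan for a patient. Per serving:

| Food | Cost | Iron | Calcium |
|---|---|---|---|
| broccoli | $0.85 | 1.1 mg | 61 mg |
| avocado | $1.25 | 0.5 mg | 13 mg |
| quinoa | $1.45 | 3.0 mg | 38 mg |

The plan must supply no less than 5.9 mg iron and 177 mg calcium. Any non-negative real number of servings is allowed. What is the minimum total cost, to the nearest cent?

$3.54

An LP optimum is at a vertex; with two nutrient constraints at most two foods are used. Check each candidate.
broccoli only: max(5.9/1.1, 177/61) = 5.364 servings → $4.56.
avocado only: max(5.9/0.5, 177/13) = 13.62 servings → $17.02.
quinoa only: max(5.9/3.0, 177/38) = 4.658 servings → $6.75.
broccoli + avocado with both tight: 0.7284 servings and 10.2 servings → $13.37.
broccoli + quinoa with both tight: 2.173 servings and 1.17 servings → $3.54.
avocado + quinoa: intersection lies outside the first quadrant.
So the least-cost plan costs $3.54.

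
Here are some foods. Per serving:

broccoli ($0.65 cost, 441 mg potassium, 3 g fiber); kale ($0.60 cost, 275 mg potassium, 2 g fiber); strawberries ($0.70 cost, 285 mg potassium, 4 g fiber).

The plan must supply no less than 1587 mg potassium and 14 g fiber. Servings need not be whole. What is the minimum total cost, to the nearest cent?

A basic optimal solution has at most two foods positive. Try each food alone and each pair with both targets met exactly.
broccoli only: max(1587/441, 14/3) = 4.667 servings → $3.03.
kale only: max(1587/275, 14/2) = 7 servings → $4.20.
strawberries only: max(1587/285, 14/4) = 5.568 servings → $3.90.
broccoli + kale with both targets exact would need a negative amount; discard.
broccoli + strawberries with both tight: 2.594 servings and 1.554 servings → $2.77.
kale + strawberries with both tight: 4.449 servings and 1.275 servings → $3.56.
Cheapest feasible corner: $2.77.

$2.77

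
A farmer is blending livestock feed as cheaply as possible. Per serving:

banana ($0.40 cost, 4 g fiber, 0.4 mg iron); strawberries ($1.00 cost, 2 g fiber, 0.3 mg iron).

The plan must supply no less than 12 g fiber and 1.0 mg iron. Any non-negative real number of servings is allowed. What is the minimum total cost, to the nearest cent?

A basic optimal solution has at most two foods positive. Try each food alone and each pair with both targets met exactly.
banana only: max(12/4, 1.0/0.4) = 3 servings → $1.20.
strawberries only: max(12/2, 1.0/0.3) = 6 servings → $6.00.
banana + strawberries with both targets exact would need a negative amount; discard.
Cheapest feasible corner: $1.20.

$1.20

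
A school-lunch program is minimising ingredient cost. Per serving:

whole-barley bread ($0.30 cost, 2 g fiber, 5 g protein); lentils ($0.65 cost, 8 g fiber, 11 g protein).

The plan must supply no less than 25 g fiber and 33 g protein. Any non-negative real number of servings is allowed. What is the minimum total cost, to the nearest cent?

$2.03

Check every corner: each single food scaled to meet both minima, and each pair solved so both constraints bind.
whole-barley bread only: max(25/2, 33/5) = 12.5 servings → $3.75.
lentils only: max(25/8, 33/11) = 3.125 servings → $2.03.
whole-barley bread + lentils: the both-tight solution has a negative serving — not a feasible corner.
Cheapest feasible corner: $2.03.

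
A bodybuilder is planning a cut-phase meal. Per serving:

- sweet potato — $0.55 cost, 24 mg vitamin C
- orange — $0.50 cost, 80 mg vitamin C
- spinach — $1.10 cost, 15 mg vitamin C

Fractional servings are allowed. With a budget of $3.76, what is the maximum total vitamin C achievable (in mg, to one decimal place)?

Vitamin C per dollar: orange 160, sweet potato 43.64, spinach 13.64.
With no serving limits, spend the whole cost allowance on orange: $3.76 / $0.50 × 80 mg = 601.6 mg.

601.6 mg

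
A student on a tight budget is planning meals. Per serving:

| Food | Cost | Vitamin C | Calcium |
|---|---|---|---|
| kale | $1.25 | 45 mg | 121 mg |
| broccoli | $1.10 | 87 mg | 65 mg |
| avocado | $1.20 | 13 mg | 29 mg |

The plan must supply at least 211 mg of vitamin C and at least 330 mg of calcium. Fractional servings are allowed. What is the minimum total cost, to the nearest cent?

$4.01

An LP optimum is at a vertex; with two nutrient constraints at most two foods are used. Check each candidate.
kale only: max(211/45, 330/121) = 4.689 servings → $5.86.
broccoli only: max(211/87, 330/65) = 5.077 servings → $5.58.
avocado only: max(211/13, 330/29) = 16.23 servings → $19.48.
kale + broccoli with both tight: 1.973 servings and 1.405 servings → $4.01.
kale + avocado: the both-tight solution has a negative serving — not a feasible corner.
broccoli + avocado with both tight: 1.09 servings and 8.936 servings → $11.92.
Cheapest feasible corner: $4.01.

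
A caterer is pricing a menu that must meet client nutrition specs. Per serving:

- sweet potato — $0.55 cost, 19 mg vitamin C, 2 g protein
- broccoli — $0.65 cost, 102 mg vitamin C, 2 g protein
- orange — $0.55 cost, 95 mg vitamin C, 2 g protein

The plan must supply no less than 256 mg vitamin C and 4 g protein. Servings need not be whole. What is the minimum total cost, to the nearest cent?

$1.48

At the optimum either one food covers both requirements or two foods hit both targets exactly; no other combination can be cheaper.
sweet potato only: max(256/19, 4/2) = 13.47 servings → $7.41.
broccoli only: max(256/102, 4/2) = 2.51 servings → $1.63.
orange only: max(256/95, 4/2) = 2.695 servings → $1.48.
sweet potato + broccoli: intersection lies outside the first quadrant.
sweet potato + orange: the both-tight solution has a negative serving — not a feasible corner.
broccoli + orange: intersection lies outside the first quadrant.
So the least-cost plan costs $1.48.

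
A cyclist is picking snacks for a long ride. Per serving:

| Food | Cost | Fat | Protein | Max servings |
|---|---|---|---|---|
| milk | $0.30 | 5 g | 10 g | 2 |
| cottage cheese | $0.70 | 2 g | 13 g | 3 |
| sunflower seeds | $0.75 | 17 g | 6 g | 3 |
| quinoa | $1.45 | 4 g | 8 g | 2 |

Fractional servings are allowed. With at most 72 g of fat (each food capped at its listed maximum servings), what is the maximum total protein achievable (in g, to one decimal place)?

Protein per g fat: cottage cheese 6.5, milk 2, quinoa 2, sunflower seeds 0.3529.
Take 3 servings of cottage cheese: uses 6 g fat, +39.0 g protein (running total 39.0 g).
Take 2 servings of milk: uses 10 g fat, +20.0 g protein (running total 59.0 g).
Take 2 servings of quinoa: uses 8 g fat, +16.0 g protein (running total 75.0 g).
Take 2.824 servings of sunflower seeds: uses 48 g fat, +16.9 g protein (running total 91.9 g).
Filling greedily by protein-per-g fat is optimal for one linear limit, giving 91.9 g.

91.9 g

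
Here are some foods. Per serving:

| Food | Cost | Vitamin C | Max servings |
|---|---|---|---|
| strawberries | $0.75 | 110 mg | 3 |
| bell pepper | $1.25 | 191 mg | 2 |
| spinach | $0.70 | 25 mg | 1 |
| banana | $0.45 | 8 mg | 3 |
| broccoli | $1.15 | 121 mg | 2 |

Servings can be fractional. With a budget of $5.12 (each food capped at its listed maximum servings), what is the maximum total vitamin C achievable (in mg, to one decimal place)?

Vitamin C per dollar: bell pepper 152.8, strawberries 146.7, broccoli 105.2, spinach 35.71, banana 17.78.
Take 2 servings of bell pepper: spends $2.50, +382.0 mg vitamin C (running total 382.0 mg).
Take 3 servings of strawberries: spends $2.25, +330.0 mg vitamin C (running total 712.0 mg).
Take 0.3217 servings of broccoli: spends $0.37, +38.9 mg vitamin C (running total 750.9 mg).
Filling greedily by vitamin C-per-dollar is optimal for one linear limit, giving 750.9 mg.

750.9 mg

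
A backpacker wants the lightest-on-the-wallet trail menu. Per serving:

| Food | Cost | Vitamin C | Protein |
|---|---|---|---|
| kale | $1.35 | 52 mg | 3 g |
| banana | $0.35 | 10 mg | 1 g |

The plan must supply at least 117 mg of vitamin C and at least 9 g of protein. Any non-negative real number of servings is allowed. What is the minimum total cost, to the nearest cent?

$3.52

Two binding constraints pin down two serving amounts, so the optimal mix uses at most two foods. The candidates are each food alone (scaled to the tighter of vitamin C/protein) and each pair with both constraints tight.
kale only: max(117/52, 9/3) = 3 servings → $4.05.
banana only: max(117/10, 9/1) = 11.7 servings → $4.09.
kale + banana with both tight: 1.227 servings and 5.318 servings → $3.52.
The minimum over all feasible corners is $3.52.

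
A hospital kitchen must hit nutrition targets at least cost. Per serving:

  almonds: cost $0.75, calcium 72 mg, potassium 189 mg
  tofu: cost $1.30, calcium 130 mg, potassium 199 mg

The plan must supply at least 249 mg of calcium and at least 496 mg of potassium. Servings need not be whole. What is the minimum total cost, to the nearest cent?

$2.53

The cheapest plan sits at a corner of the feasible region — with two constraints it uses at most two foods.
almonds only: max(249/72, 496/189) = 3.458 servings → $2.59.
tofu only: max(249/130, 496/199) = 2.492 servings → $3.24.
almonds + tofu with both tight: 1.458 servings and 1.108 servings → $2.53.
So the least-cost plan costs $2.53.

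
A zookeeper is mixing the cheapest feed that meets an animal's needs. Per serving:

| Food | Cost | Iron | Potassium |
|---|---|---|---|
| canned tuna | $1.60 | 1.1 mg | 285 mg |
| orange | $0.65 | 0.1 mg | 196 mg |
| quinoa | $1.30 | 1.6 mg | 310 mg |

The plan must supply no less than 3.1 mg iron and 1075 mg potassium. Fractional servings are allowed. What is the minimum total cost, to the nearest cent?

$4.05

For a min-cost LP with two ≥-constraints, a basic feasible solution has at most two positive variables.
canned tuna only: max(3.1/1.1, 1075/285) = 3.772 servings → $6.04.
orange only: max(3.1/0.1, 1075/196) = 31 servings → $20.15.
quinoa only: max(3.1/1.6, 1075/310) = 3.468 servings → $4.51.
canned tuna + orange with both tight: 2.673 servings and 1.598 servings → $5.32.
canned tuna + quinoa: intersection lies outside the first quadrant.
orange + quinoa with both tight: 2.686 servings and 1.77 servings → $4.05.
Cheapest feasible corner: $4.05.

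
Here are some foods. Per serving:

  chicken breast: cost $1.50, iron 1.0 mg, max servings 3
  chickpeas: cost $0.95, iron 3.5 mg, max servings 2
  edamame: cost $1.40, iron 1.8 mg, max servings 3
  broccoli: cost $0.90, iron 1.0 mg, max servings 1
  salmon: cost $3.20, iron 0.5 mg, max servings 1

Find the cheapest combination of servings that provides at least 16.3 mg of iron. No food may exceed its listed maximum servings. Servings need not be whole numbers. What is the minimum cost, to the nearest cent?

Cost per mg of iron: chickpeas $0.2714, edamame $0.7778, broccoli $0.9000, chicken breast $1.5000, salmon $6.4000.
Take 2 servings of chickpeas: +7.0 mg iron for $1.90 (total $1.90, still need 9.3 mg).
Take 3 servings of edamame: +5.4 mg iron for $4.20 (total $6.10, still need 3.9 mg).
Take 1 serving of broccoli: +1.0 mg iron for $0.90 (total $7.00, still need 2.9 mg).
Take 2.9 servings of chicken breast: +2.9 mg iron for $4.35 (total $11.35, still need 0.0 mg).
Greedy by cheapest-per-mg is optimal for a single linear constraint, so the minimum cost is $11.35.

$11.35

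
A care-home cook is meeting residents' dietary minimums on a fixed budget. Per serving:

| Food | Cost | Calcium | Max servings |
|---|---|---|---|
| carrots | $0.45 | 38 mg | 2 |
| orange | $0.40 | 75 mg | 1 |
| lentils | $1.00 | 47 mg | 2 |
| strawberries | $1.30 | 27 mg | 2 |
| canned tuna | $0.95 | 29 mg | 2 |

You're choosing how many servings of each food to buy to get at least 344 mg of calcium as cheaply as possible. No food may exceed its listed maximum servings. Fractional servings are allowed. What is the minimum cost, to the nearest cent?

$7.17

Cost per mg of calcium: orange $0.0053, carrots $0.0118, lentils $0.0213, canned tuna $0.0328, strawberries $0.0481.
Take 1 serving of orange: +75.0 mg calcium for $0.40 (total $0.40, still need 269.0 mg).
Take 2 servings of carrots: +76.0 mg calcium for $0.90 (total $1.30, still need 193.0 mg).
Take 2 servings of lentils: +94.0 mg calcium for $2.00 (total $3.30, still need 99.0 mg).
Take 2 servings of canned tuna: +58.0 mg calcium for $1.90 (total $5.20, still need 41.0 mg).
Take 1.519 servings of strawberries: +41.0 mg calcium for $1.97 (total $7.17, still need 0.0 mg).
Greedy by cheapest-per-mg is optimal for a single linear constraint, so the minimum cost is $7.17.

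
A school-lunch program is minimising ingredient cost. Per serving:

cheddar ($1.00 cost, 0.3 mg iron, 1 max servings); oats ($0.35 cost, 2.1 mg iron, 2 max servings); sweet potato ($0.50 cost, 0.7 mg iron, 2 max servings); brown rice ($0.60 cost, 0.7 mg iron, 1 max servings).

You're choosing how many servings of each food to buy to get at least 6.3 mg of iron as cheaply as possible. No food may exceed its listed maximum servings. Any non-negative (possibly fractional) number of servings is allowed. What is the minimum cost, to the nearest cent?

$2.30

Cost per mg of iron: oats $0.1667, sweet potato $0.7143, brown rice $0.8571, cheddar $3.3333.
Take 2 servings of oats: +4.2 mg iron for $0.70 (total $0.70, still need 2.1 mg).
Take 2 servings of sweet potato: +1.4 mg iron for $1.00 (total $1.70, still need 0.7 mg).
Take 1 serving of brown rice: +0.7 mg iron for $0.60 (total $2.30, still need 0.0 mg).
Filling from the cheapest source first is optimal under one linear minimum: $2.30.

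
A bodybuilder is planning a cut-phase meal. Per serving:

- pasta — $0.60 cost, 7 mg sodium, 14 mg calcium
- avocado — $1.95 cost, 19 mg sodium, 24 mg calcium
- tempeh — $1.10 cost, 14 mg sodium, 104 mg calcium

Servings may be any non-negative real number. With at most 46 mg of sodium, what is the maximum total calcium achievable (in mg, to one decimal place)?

Calcium per mg sodium: tempeh 7.429, pasta 2, avocado 1.263.
With no serving limits, spend the whole sodium allowance on tempeh: 46 mg / 14 mg × 104 mg = 341.7 mg.

341.7 mg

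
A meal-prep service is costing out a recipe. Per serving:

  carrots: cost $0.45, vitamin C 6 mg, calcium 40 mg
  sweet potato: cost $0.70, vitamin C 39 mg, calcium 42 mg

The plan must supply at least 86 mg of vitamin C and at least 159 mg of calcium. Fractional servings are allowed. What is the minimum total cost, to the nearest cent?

Minimising a linear cost over {vitamin C ≥ 86, calcium ≥ 159, servings ≥ 0} — the optimum is at a vertex, using one or two foods.
carrots only: max(86/6, 159/40) = 14.33 servings → $6.45.
sweet potato only: max(86/39, 159/42) = 3.786 servings → $2.65.
carrots + sweet potato with both tight: 1.979 servings and 1.901 servings → $2.22.
The minimum over all feasible corners is $2.22.

$2.22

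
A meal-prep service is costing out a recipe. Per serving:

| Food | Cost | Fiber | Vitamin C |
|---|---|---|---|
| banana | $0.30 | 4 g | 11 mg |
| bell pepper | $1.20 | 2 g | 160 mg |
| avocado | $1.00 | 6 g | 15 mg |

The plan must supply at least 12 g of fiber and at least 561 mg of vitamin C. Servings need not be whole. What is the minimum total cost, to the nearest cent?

The cheapest plan sits at a corner of the feasible region — with two constraints it uses at most two foods.
banana only: max(12/4, 561/11) = 51 servings → $15.30.
bell pepper only: max(12/2, 561/160) = 6 servings → $7.20.
avocado only: max(12/6, 561/15) = 37.4 servings → $37.40.
banana + bell pepper with both tight: 1.291 servings and 3.417 servings → $4.49.
banana + avocado: intersection lies outside the first quadrant.
bell pepper + avocado with both tight: 3.426 servings and 0.8581 servings → $4.97.
Cheapest feasible corner: $4.49.

$4.49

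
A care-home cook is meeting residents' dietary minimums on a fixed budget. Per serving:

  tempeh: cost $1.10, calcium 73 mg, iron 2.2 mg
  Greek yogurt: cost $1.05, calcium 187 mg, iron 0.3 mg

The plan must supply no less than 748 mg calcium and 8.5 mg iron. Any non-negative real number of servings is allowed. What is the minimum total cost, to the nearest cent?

$6.62

For a min-cost LP with two ≥-constraints, a basic feasible solution has at most two positive variables.
tempeh only: max(748/73, 8.5/2.2) = 10.25 servings → $11.27.
Greek yogurt only: max(748/187, 8.5/0.3) = 28.33 servings → $29.75.
tempeh + Greek yogurt with both tight: 3.505 servings and 2.632 servings → $6.62.
So the least-cost plan costs $6.62.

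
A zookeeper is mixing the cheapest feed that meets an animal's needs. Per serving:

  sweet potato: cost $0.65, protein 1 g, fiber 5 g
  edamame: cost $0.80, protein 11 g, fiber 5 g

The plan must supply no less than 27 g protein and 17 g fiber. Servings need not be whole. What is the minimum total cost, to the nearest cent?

This is a tiny linear program; its minimum lies at a vertex of the feasible set. List the vertices and price them.
sweet potato only: max(27/1, 17/5) = 27 servings → $17.55.
edamame only: max(27/11, 17/5) = 3.4 servings → $2.72.
sweet potato + edamame with both tight: 1.04 servings and 2.36 servings → $2.56.
Cheapest feasible corner: $2.56.

$2.56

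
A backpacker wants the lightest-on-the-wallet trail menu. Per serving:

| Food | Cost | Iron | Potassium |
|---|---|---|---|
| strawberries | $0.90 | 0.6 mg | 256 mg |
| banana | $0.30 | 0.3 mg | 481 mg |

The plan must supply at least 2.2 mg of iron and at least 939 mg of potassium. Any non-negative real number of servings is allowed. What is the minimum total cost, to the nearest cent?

Compare the cost at each extreme point of the feasible region.
strawberries only: max(2.2/0.6, 939/256) = 3.668 servings → $3.30.
banana only: max(2.2/0.3, 939/481) = 7.333 servings → $2.20.
strawberries + banana with both tight: 3.666 servings and 0.0009443 servings → $3.30.
The minimum over all feasible corners is $2.20.

$2.20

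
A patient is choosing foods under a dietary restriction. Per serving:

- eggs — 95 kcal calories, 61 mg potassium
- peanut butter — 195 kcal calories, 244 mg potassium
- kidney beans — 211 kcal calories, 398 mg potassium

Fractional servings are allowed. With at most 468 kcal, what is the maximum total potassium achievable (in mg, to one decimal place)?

Potassium per kcal: kidney beans 1.886, peanut butter 1.251, eggs 0.6421.
With no serving limits, spend the whole calories allowance on kidney beans: 468 kcal / 211 kcal × 398 mg = 882.8 mg.

882.8 mg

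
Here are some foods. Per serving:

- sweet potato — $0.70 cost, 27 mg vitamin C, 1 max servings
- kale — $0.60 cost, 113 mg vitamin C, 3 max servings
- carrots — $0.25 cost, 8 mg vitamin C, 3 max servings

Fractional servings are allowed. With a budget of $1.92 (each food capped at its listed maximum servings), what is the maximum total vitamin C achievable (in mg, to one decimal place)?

343.6 mg

Vitamin C per dollar: kale 188.3, sweet potato 38.57, carrots 32.
Take 3 servings of kale: spends $1.80, +339.0 mg vitamin C (running total 339.0 mg).
Take 0.1714 servings of sweet potato: spends $0.12, +4.6 mg vitamin C (running total 343.6 mg).
Greedy by best ratio exhausts the cost allowance optimally: 343.6 mg.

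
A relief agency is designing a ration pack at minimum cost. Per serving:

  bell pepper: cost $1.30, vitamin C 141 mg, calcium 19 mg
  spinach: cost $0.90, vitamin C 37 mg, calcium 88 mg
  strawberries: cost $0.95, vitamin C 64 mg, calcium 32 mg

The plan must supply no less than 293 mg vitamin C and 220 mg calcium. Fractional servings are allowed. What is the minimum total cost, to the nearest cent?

With two linear requirements the optimum uses one or two foods; enumerate the corners.
bell pepper only: max(293/141, 220/19) = 11.58 servings → $15.05.
spinach only: max(293/37, 220/88) = 7.919 servings → $7.13.
strawberries only: max(293/64, 220/32) = 6.875 servings → $6.53.
bell pepper + spinach with both tight: 1.507 servings and 2.175 servings → $3.92.
bell pepper + strawberries: the both-tight solution has a negative serving — not a feasible corner.
spinach + strawberries with both tight: 1.058 servings and 3.967 servings → $4.72.
So the least-cost plan costs $3.92.

$3.92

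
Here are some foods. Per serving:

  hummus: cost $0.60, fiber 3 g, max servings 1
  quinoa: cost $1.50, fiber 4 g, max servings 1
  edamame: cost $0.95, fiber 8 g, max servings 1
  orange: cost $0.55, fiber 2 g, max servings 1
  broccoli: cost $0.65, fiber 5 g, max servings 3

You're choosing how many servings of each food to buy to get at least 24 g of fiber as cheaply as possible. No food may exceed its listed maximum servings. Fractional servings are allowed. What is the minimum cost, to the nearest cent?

Cost per g of fiber: edamame $0.1187, broccoli $0.1300, hummus $0.2000, orange $0.2750, quinoa $0.3750.
Take 1 serving of edamame: +8.0 g fiber for $0.95 (total $0.95, still need 16.0 g).
Take 3 servings of broccoli: +15.0 g fiber for $1.95 (total $2.90, still need 1.0 g).
Take 0.3333 servings of hummus: +1.0 g fiber for $0.20 (total $3.10, still need 0.0 g).
Greedy by cheapest-per-g is optimal for a single linear constraint, so the minimum cost is $3.10.

$3.10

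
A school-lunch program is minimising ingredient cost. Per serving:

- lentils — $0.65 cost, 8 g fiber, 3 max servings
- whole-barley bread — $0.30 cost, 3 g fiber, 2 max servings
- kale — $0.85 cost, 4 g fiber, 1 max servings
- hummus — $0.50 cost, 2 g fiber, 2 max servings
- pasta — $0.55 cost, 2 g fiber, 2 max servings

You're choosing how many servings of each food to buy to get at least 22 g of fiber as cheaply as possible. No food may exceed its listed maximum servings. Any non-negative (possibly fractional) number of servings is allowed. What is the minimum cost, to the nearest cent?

$1.79

Cost per g of fiber: lentils $0.0813, whole-barley bread $0.1000, kale $0.2125, hummus $0.2500, pasta $0.2750.
Take 2.75 servings of lentils: +22.0 g fiber for $1.79 (total $1.79, still need 0.0 g).
Filling from the cheapest source first is optimal under one linear minimum: $1.79.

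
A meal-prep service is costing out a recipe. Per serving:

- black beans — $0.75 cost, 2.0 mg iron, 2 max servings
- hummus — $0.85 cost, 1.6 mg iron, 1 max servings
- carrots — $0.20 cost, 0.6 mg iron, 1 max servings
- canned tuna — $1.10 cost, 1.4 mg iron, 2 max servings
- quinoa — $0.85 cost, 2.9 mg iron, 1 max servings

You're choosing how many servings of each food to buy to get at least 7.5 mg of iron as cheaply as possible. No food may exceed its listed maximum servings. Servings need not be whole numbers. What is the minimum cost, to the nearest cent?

$2.55

Cost per mg of iron: quinoa $0.2931, carrots $0.3333, black beans $0.3750, hummus $0.5312, canned tuna $0.7857.
Take 1 serving of quinoa: +2.9 mg iron for $0.85 (total $0.85, still need 4.6 mg).
Take 1 serving of carrots: +0.6 mg iron for $0.20 (total $1.05, still need 4.0 mg).
Take 2 servings of black beans: +4.0 mg iron for $1.50 (total $2.55, still need 0.0 mg).
Greedy by cheapest-per-mg is optimal for a single linear constraint, so the minimum cost is $2.55.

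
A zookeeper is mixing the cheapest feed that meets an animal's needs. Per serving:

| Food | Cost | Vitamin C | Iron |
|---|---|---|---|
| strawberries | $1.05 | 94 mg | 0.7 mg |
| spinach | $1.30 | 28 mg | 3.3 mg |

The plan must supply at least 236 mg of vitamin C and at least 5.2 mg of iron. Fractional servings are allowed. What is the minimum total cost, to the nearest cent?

$3.74

This is a tiny linear program; its minimum lies at a vertex of the feasible set. List the vertices and price them.
strawberries only: max(236/94, 5.2/0.7) = 7.429 servings → $7.80.
spinach only: max(236/28, 5.2/3.3) = 8.429 servings → $10.96.
strawberries + spinach with both tight: 2.179 servings and 1.114 servings → $3.74.
The minimum over all feasible corners is $3.74.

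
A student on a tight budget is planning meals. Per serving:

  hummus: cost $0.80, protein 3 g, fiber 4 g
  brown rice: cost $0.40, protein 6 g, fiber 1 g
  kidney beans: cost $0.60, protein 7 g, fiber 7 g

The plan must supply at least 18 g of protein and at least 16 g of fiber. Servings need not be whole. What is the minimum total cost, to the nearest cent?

Check every corner: each single food scaled to meet both minima, and each pair solved so both constraints bind.
hummus only: max(18/3, 16/4) = 6 servings → $4.80.
brown rice only: max(18/6, 16/1) = 16 servings → $6.40.
kidney beans only: max(18/7, 16/7) = 2.571 servings → $1.54.
hummus + brown rice with both tight: 3.714 servings and 1.143 servings → $3.43.
hummus + kidney beans: the both-tight solution has a negative serving — not a feasible corner.
brown rice + kidney beans with both tight: 0.4 servings and 2.229 servings → $1.50.
The minimum over all feasible corners is $1.50.

$1.50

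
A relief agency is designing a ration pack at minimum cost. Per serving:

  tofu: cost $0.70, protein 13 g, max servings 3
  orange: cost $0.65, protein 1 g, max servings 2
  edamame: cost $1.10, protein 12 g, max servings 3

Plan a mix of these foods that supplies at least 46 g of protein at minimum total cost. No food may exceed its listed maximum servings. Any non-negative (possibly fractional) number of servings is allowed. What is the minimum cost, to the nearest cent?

$2.74

Cost per g of protein: tofu $0.0538, edamame $0.0917, orange $0.6500.
Take 3 servings of tofu: +39.0 g protein for $2.10 (total $2.10, still need 7.0 g).
Take 0.5833 servings of edamame: +7.0 g protein for $0.64 (total $2.74, still need 0.0 g).
Greedy by cheapest-per-g is optimal for a single linear constraint, so the minimum cost is $2.74.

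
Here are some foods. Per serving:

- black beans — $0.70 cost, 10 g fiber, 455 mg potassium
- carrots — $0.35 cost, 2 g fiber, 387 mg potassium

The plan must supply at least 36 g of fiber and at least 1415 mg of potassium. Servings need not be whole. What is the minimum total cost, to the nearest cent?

$2.52

An LP optimum is at a vertex; with two nutrient constraints at most two foods are used. Check each candidate.
black beans only: max(36/10, 1415/455) = 3.6 servings → $2.52.
carrots only: max(36/2, 1415/387) = 18 servings → $6.30.
black beans + carrots with both targets exact would need a negative amount; discard.
The minimum over all feasible corners is $2.52.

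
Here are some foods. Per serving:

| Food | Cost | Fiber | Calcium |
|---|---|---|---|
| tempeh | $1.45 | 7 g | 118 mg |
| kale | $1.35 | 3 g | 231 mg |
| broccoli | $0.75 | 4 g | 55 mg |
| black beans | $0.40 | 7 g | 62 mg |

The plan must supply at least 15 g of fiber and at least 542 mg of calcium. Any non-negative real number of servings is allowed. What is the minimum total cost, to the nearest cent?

$3.22

At the optimum either one food covers both requirements or two foods hit both targets exactly; no other combination can be cheaper.
tempeh only: max(15/7, 542/118) = 4.593 servings → $6.66.
kale only: max(15/3, 542/231) = 5 servings → $6.75.
broccoli only: max(15/4, 542/55) = 9.855 servings → $7.39.
black beans only: max(15/7, 542/62) = 8.742 servings → $3.50.
tempeh + kale with both tight: 1.456 servings and 1.603 servings → $4.27.
tempeh + broccoli: intersection lies outside the first quadrant.
tempeh + black beans with both targets exact would need a negative amount; discard.
kale + broccoli with both tight: 1.769 servings and 2.423 servings → $4.21.
kale + black beans with both tight: 2.001 servings and 1.285 servings → $3.22.
broccoli + black beans: intersection lies outside the first quadrant.
Cheapest feasible corner: $3.22.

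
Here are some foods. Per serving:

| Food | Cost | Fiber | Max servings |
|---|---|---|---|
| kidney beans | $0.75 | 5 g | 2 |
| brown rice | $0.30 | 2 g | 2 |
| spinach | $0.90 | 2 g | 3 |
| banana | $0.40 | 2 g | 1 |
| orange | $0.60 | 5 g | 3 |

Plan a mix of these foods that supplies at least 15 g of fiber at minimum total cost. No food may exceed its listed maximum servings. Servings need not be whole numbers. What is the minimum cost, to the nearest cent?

$1.80

Cost per g of fiber: orange $0.1200, kidney beans $0.1500, brown rice $0.1500, banana $0.2000, spinach $0.4500.
Take 3 servings of orange: +15.0 g fiber for $1.80 (total $1.80, still need 0.0 g).
Greedy by cheapest-per-g is optimal for a single linear constraint, so the minimum cost is $1.80.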